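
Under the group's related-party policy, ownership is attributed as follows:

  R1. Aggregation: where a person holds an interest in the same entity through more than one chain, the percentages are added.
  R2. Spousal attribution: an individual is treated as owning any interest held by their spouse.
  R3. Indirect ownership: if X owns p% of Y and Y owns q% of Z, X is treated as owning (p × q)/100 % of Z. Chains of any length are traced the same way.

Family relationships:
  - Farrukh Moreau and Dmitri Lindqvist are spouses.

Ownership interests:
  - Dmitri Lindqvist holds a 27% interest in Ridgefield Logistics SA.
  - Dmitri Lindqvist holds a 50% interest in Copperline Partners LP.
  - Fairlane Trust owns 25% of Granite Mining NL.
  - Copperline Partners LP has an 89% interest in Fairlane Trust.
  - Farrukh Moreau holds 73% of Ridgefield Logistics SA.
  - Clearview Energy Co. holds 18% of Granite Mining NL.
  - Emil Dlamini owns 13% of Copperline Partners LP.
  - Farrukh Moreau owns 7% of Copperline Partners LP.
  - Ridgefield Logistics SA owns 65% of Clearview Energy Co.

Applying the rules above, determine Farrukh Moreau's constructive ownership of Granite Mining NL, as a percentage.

By spousal attribution (R2), Farrukh Moreau is treated as also owning Dmitri Lindqvist's interest in Copperline Partners LP, giving 7% + 50% = 57%.
By spousal attribution (R2), Farrukh Moreau is treated as also owning Dmitri Lindqvist's interest in Ridgefield Logistics SA, giving 73% + 27% = 100%.
Chain via Copperline Partners LP → Fairlane Trust (R3): 57% × 89% × 25% = 12.6825% of Granite Mining NL.
Chain via Ridgefield Logistics SA → Clearview Energy Co. (R3): 100% × 65% × 18% = 11.7% of Granite Mining NL.
Aggregating (R1): 12.6825% + 11.7% = 24.3825%.

24.3825%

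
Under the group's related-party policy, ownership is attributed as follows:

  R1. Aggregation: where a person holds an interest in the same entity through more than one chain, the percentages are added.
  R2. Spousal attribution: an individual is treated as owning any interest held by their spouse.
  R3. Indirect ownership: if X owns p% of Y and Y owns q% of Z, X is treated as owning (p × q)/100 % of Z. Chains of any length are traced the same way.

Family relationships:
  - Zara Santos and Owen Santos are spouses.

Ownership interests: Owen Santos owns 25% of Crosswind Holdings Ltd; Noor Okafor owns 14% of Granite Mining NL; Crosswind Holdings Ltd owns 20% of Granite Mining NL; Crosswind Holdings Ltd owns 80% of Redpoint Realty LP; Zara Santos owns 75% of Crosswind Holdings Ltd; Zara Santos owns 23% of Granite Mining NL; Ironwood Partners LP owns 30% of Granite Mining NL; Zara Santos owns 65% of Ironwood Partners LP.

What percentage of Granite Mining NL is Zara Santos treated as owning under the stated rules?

62.5%

By spousal attribution (R2), Zara Santos is treated as also owning Owen Santos's interest in Crosswind Holdings Ltd, giving 75% + 25% = 100%.
Chain via Crosswind Holdings Ltd (R3): 100% × 20% = 20% of Granite Mining NL.
Chain via Ironwood Partners LP (R3): 65% × 30% = 19.5% of Granite Mining NL.
Direct interest in Granite Mining NL: 23%.
Aggregating (R1): 20% + 19.5% + 23% = 62.5%.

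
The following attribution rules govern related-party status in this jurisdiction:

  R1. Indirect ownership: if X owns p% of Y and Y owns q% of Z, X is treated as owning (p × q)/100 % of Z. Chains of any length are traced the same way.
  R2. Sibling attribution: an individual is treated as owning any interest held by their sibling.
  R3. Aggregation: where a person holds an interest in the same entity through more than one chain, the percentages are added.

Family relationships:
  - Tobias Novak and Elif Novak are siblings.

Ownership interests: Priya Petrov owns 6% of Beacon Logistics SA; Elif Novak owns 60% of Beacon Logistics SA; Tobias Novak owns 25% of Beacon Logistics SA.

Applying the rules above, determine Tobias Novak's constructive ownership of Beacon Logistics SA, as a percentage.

85%

By sibling attribution (R2), Tobias Novak is treated as also owning Elif Novak's interest in Beacon Logistics SA, giving 25% + 60% = 85%.
Direct interest in Beacon Logistics SA: 85%.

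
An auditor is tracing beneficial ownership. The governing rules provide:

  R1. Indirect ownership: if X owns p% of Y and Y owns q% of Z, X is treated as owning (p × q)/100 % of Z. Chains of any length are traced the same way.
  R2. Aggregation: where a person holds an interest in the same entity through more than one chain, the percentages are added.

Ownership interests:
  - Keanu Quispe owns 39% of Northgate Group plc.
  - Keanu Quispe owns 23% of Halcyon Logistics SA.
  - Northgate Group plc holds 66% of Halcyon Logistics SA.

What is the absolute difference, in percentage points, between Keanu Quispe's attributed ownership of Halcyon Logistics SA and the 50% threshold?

1.26

Chain via Northgate Group plc (R1): 39% × 66% = 25.74% of Halcyon Logistics SA.
Direct interest in Halcyon Logistics SA: 23%.
Aggregating (R2): 25.74% + 23% = 48.74%.
48.74% falls short of the 50% threshold by 1.26 percentage points.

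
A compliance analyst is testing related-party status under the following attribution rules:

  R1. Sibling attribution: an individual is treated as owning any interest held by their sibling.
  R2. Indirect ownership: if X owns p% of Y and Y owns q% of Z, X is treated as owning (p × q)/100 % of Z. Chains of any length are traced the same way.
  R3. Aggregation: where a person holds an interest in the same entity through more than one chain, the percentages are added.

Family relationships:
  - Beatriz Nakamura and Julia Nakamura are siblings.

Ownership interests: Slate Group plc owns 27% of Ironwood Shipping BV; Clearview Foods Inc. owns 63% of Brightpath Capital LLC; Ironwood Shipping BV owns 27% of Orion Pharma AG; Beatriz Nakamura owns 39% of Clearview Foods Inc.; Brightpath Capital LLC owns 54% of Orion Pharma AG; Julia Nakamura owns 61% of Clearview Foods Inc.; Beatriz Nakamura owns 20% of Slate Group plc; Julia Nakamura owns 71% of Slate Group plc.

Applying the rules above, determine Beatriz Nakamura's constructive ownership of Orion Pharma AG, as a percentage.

By sibling attribution (R1), Beatriz Nakamura is treated as also owning Julia Nakamura's interest in Clearview Foods Inc, giving 39% + 61% = 100%.
By sibling attribution (R1), Beatriz Nakamura is treated as also owning Julia Nakamura's interest in Slate Group plc, giving 20% + 71% = 91%.
Chain via Clearview Foods Inc. → Brightpath Capital LLC (R2): 100% × 63% × 54% = 34.02% of Orion Pharma AG.
Chain via Slate Group plc → Ironwood Shipping BV (R2): 91% × 27% × 27% = 6.6339% of Orion Pharma AG.
Aggregating (R3): 34.02% + 6.6339% = 40.6539%.

40.6539%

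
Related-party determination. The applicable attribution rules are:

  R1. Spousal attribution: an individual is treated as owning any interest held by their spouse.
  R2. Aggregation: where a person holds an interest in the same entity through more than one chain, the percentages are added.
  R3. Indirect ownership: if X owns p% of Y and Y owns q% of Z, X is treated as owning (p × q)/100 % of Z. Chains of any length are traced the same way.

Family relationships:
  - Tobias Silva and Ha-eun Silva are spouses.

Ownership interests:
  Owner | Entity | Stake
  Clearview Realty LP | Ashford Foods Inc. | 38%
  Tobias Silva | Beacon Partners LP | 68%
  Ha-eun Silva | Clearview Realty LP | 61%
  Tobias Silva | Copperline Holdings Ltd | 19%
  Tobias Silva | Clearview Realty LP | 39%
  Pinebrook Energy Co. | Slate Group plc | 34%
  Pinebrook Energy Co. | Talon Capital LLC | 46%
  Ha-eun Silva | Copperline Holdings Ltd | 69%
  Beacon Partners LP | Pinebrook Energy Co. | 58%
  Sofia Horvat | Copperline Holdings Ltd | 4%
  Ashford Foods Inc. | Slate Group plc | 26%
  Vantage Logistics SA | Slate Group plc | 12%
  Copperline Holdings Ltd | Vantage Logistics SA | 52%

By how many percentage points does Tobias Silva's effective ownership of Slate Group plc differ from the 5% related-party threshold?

By spousal attribution (R1), Tobias Silva is treated as also owning Ha-eun Silva's interest in Copperline Holdings Ltd, giving 19% + 69% = 88%.
By spousal attribution (R1), Tobias Silva is treated as also owning Ha-eun Silva's interest in Clearview Realty LP, giving 39% + 61% = 100%.
Chain via Beacon Partners LP → Pinebrook Energy Co. (R3): 68% × 58% × 34% = 13.4096% of Slate Group plc.
Chain via Copperline Holdings Ltd → Vantage Logistics SA (R3): 88% × 52% × 12% = 5.4912% of Slate Group plc.
Chain via Clearview Realty LP → Ashford Foods Inc. (R3): 100% × 38% × 26% = 9.88% of Slate Group plc.
Aggregating (R2): 13.4096% + 5.4912% + 9.88% = 28.7808%.
28.7808% exceeds the 5% threshold by 23.7808 percentage points.

23.7808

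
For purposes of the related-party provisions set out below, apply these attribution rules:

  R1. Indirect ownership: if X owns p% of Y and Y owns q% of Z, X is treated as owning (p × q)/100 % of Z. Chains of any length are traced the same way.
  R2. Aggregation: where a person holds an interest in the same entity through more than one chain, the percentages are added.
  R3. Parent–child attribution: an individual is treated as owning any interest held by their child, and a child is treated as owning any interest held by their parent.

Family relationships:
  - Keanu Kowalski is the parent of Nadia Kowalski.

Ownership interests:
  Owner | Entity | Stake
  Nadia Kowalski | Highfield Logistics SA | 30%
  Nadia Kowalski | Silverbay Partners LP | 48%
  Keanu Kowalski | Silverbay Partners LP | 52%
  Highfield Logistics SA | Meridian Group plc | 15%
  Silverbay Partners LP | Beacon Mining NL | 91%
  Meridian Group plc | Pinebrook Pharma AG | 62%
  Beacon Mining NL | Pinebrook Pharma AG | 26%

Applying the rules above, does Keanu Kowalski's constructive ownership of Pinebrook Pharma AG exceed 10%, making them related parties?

Yes

By parent–child attribution (R3), Keanu Kowalski is treated as also owning Nadia Kowalski's interest in Silverbay Partners LP, giving 52% + 48% = 100%.
By parent–child attribution (R3), Keanu Kowalski is treated as owning Nadia Kowalski's 30% interest in Highfield Logistics SA.
Chain via Silverbay Partners LP → Beacon Mining NL (R1): 100% × 91% × 26% = 23.66% of Pinebrook Pharma AG.
Chain via Highfield Logistics SA → Meridian Group plc (R1): 30% × 15% × 62% = 2.79% of Pinebrook Pharma AG.
Aggregating (R2): 23.66% + 2.79% = 26.45%.
26.45% exceeds the 10% threshold, so Keanu is a related party to Pinebrook Pharma AG.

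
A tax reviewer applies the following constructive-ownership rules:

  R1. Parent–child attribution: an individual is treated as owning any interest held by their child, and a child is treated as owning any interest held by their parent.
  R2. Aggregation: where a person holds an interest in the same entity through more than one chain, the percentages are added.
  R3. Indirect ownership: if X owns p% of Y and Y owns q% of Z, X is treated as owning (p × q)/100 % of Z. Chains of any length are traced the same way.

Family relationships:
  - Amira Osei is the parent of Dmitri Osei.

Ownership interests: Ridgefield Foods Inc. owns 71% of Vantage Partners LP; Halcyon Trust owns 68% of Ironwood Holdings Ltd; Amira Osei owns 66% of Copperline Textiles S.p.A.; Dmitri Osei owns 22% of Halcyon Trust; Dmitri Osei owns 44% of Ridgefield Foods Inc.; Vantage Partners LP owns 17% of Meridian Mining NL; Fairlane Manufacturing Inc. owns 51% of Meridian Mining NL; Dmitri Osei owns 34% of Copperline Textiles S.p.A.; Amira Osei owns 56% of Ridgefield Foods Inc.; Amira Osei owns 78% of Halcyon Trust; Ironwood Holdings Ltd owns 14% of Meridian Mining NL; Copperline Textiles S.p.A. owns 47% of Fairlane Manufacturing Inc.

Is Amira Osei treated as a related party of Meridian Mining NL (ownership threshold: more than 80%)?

By parent–child attribution (R1), Amira Osei is treated as also owning Dmitri Osei's interest in Copperline Textiles S.p.A, giving 66% + 34% = 100%.
By parent–child attribution (R1), Amira Osei is treated as also owning Dmitri Osei's interest in Halcyon Trust, giving 78% + 22% = 100%.
By parent–child attribution (R1), Amira Osei is treated as also owning Dmitri Osei's interest in Ridgefield Foods Inc, giving 56% + 44% = 100%.
Chain via Copperline Textiles S.p.A. → Fairlane Manufacturing Inc. (R3): 100% × 47% × 51% = 23.97% of Meridian Mining NL.
Chain via Halcyon Trust → Ironwood Holdings Ltd (R3): 100% × 68% × 14% = 9.52% of Meridian Mining NL.
Chain via Ridgefield Foods Inc. → Vantage Partners LP (R3): 100% × 71% × 17% = 12.07% of Meridian Mining NL.
Aggregating (R2): 23.97% + 9.52% + 12.07% = 45.56%.
45.56% does not exceed the 80% threshold, so Amira is not a related party to Meridian Mining NL.

No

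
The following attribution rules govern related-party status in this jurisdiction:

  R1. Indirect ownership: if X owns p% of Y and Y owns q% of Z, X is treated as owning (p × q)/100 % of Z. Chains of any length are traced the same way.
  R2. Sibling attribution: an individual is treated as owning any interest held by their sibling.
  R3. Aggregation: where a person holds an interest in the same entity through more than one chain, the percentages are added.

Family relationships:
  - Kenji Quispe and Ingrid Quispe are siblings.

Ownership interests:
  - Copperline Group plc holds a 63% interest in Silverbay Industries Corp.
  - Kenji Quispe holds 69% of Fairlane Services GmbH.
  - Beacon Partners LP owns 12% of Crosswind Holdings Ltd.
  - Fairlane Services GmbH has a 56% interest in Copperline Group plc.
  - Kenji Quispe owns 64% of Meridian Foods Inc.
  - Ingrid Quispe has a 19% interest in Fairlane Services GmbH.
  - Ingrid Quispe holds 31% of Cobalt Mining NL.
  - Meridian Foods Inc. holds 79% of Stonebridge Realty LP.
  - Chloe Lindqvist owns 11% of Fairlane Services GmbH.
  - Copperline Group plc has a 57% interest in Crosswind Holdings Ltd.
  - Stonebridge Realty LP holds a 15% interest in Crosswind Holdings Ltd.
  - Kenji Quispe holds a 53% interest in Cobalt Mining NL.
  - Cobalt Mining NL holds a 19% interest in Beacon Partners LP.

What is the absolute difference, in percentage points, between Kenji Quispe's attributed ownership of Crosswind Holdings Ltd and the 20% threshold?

17.5888

By sibling attribution (R2), Kenji Quispe is treated as also owning Ingrid Quispe's interest in Cobalt Mining NL, giving 53% + 31% = 84%.
By sibling attribution (R2), Kenji Quispe is treated as also owning Ingrid Quispe's interest in Fairlane Services GmbH, giving 69% + 19% = 88%.
Chain via Cobalt Mining NL → Beacon Partners LP (R1): 84% × 19% × 12% = 1.9152% of Crosswind Holdings Ltd.
Chain via Fairlane Services GmbH → Copperline Group plc (R1): 88% × 56% × 57% = 28.0896% of Crosswind Holdings Ltd.
Chain via Meridian Foods Inc. → Stonebridge Realty LP (R1): 64% × 79% × 15% = 7.584% of Crosswind Holdings Ltd.
Aggregating (R3): 1.9152% + 28.0896% + 7.584% = 37.5888%.
37.5888% exceeds the 20% threshold by 17.5888 percentage points.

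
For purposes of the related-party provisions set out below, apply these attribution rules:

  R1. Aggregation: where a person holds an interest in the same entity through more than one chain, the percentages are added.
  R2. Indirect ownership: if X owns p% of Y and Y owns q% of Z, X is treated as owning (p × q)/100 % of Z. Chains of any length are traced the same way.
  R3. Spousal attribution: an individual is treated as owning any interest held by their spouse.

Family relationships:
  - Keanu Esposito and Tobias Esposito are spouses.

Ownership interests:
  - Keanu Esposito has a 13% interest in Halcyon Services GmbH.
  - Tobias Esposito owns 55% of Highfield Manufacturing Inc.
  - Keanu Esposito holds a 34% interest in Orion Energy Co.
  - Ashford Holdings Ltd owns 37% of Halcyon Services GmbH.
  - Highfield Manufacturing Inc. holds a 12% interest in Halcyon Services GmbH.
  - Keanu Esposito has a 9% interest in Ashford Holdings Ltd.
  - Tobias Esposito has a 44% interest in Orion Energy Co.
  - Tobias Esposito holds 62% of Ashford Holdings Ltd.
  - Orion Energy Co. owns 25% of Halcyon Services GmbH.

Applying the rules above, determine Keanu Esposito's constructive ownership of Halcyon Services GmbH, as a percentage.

65.37%

By spousal attribution (R3), Keanu Esposito is treated as also owning Tobias Esposito's interest in Orion Energy Co, giving 34% + 44% = 78%.
By spousal attribution (R3), Keanu Esposito is treated as also owning Tobias Esposito's interest in Ashford Holdings Ltd, giving 9% + 62% = 71%.
By spousal attribution (R3), Keanu Esposito is treated as owning Tobias Esposito's 55% interest in Highfield Manufacturing Inc.
Chain via Orion Energy Co. (R2): 78% × 25% = 19.5% of Halcyon Services GmbH.
Chain via Ashford Holdings Ltd (R2): 71% × 37% = 26.27% of Halcyon Services GmbH.
Direct interest in Halcyon Services GmbH: 13%.
Chain via Highfield Manufacturing Inc. (R2): 55% × 12% = 6.6% of Halcyon Services GmbH.
Aggregating (R1): 19.5% + 26.27% + 13% + 6.6% = 65.37%.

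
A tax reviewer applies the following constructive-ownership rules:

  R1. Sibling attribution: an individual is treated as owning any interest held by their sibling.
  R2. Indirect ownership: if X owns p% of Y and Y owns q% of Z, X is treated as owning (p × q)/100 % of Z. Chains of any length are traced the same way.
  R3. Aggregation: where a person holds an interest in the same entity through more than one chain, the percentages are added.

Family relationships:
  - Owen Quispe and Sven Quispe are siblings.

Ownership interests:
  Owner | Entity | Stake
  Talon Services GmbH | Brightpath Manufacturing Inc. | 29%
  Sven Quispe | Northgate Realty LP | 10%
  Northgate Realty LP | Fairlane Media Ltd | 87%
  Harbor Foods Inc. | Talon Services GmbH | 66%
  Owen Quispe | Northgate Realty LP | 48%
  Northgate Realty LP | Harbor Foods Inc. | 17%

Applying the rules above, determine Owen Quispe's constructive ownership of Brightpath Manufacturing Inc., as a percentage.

1.887204%

By sibling attribution (R1), Owen Quispe is treated as also owning Sven Quispe's interest in Northgate Realty LP, giving 48% + 10% = 58%.
Chain via Northgate Realty LP → Harbor Foods Inc. → Talon Services GmbH (R2): 58% × 17% × 66% × 29% = 1.887204% of Brightpath Manufacturing Inc.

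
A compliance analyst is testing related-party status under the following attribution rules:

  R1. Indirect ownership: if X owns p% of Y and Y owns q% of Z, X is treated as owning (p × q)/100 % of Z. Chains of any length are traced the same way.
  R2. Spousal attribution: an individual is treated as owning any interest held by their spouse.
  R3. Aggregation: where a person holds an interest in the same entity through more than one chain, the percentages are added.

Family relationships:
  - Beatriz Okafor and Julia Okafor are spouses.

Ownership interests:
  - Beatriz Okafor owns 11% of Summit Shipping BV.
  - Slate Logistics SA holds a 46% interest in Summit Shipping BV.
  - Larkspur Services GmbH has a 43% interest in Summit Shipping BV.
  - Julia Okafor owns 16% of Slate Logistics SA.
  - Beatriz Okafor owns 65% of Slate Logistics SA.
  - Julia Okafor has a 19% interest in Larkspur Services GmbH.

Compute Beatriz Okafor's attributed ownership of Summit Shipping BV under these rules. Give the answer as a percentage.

By spousal attribution (R2), Beatriz Okafor is treated as also owning Julia Okafor's interest in Slate Logistics SA, giving 65% + 16% = 81%.
By spousal attribution (R2), Beatriz Okafor is treated as owning Julia Okafor's 19% interest in Larkspur Services GmbH.
Chain via Slate Logistics SA (R1): 81% × 46% = 37.26% of Summit Shipping BV.
Direct interest in Summit Shipping BV: 11%.
Chain via Larkspur Services GmbH (R1): 19% × 43% = 8.17% of Summit Shipping BV.
Aggregating (R3): 37.26% + 11% + 8.17% = 56.43%.

56.43%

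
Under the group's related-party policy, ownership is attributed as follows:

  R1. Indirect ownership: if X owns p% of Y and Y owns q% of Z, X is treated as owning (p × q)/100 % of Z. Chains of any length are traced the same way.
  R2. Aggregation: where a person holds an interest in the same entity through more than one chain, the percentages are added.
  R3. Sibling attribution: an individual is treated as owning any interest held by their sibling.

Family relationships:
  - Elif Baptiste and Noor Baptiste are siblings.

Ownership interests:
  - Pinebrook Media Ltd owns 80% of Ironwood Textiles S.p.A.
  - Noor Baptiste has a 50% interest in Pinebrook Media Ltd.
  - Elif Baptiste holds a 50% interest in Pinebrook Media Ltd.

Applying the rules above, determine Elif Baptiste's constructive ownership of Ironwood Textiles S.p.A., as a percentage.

80%

By sibling attribution (R3), Elif Baptiste is treated as also owning Noor Baptiste's interest in Pinebrook Media Ltd, giving 50% + 50% = 100%.
Chain via Pinebrook Media Ltd (R1): 100% × 80% = 80% of Ironwood Textiles S.p.A.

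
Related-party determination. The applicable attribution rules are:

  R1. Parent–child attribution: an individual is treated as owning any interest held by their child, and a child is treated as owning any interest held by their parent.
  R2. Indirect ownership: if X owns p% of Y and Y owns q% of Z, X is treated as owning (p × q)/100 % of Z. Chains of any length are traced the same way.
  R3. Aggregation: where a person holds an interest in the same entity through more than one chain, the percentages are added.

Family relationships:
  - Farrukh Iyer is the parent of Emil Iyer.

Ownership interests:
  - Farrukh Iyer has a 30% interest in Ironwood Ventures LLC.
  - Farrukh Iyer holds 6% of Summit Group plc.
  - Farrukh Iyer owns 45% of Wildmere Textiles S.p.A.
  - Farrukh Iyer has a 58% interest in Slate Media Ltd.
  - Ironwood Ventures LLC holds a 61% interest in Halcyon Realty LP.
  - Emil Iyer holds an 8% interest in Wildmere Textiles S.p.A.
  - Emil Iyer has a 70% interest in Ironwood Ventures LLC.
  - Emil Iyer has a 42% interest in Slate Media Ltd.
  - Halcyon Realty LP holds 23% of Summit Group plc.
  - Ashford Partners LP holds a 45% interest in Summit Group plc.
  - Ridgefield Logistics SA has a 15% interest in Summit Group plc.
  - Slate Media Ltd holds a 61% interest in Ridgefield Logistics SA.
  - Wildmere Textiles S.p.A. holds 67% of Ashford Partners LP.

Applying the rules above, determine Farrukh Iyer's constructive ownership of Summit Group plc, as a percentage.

By parent–child attribution (R1), Farrukh Iyer is treated as also owning Emil Iyer's interest in Ironwood Ventures LLC, giving 30% + 70% = 100%.
By parent–child attribution (R1), Farrukh Iyer is treated as also owning Emil Iyer's interest in Wildmere Textiles S.p.A, giving 45% + 8% = 53%.
By parent–child attribution (R1), Farrukh Iyer is treated as also owning Emil Iyer's interest in Slate Media Ltd, giving 58% + 42% = 100%.
Chain via Ironwood Ventures LLC → Halcyon Realty LP (R2): 100% × 61% × 23% = 14.03% of Summit Group plc.
Chain via Wildmere Textiles S.p.A. → Ashford Partners LP (R2): 53% × 67% × 45% = 15.9795% of Summit Group plc.
Chain via Slate Media Ltd → Ridgefield Logistics SA (R2): 100% × 61% × 15% = 9.15% of Summit Group plc.
Direct interest in Summit Group plc: 6%.
Aggregating (R3): 14.03% + 15.9795% + 9.15% + 6% = 45.1595%.

45.1595%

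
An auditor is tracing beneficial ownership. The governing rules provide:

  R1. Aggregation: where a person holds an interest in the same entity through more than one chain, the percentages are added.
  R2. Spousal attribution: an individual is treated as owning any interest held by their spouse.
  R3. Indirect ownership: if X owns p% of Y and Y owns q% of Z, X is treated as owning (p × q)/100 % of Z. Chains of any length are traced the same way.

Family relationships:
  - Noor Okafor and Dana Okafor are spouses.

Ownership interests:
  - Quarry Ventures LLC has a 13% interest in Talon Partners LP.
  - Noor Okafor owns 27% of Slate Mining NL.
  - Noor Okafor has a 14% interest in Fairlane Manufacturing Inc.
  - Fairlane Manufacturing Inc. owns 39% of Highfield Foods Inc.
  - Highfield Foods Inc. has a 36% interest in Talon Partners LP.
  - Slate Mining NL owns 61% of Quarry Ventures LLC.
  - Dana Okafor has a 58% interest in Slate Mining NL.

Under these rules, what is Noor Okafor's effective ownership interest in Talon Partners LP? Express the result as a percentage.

8.7061%

By spousal attribution (R2), Noor Okafor is treated as also owning Dana Okafor's interest in Slate Mining NL, giving 27% + 58% = 85%.
Chain via Slate Mining NL → Quarry Ventures LLC (R3): 85% × 61% × 13% = 6.7405% of Talon Partners LP.
Chain via Fairlane Manufacturing Inc. → Highfield Foods Inc. (R3): 14% × 39% × 36% = 1.9656% of Talon Partners LP.
Aggregating (R1): 6.7405% + 1.9656% = 8.7061%.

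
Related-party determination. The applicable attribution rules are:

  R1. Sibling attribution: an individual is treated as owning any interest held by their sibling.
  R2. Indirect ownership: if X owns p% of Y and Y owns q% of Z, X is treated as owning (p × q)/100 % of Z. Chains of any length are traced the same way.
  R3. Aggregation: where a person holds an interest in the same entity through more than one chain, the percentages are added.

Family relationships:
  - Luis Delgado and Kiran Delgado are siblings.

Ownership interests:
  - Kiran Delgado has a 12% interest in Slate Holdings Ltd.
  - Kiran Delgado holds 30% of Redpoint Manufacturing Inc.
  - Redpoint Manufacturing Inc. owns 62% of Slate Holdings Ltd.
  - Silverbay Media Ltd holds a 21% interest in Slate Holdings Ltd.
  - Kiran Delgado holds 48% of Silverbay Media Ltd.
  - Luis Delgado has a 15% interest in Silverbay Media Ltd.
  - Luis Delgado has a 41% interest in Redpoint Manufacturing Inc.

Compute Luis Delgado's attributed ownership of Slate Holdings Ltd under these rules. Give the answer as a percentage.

By sibling attribution (R1), Luis Delgado is treated as also owning Kiran Delgado's interest in Silverbay Media Ltd, giving 15% + 48% = 63%.
By sibling attribution (R1), Luis Delgado is treated as also owning Kiran Delgado's interest in Redpoint Manufacturing Inc, giving 41% + 30% = 71%.
By sibling attribution (R1), Luis Delgado is treated as owning Kiran Delgado's 12% interest in Slate Holdings Ltd.
Chain via Silverbay Media Ltd (R2): 63% × 21% = 13.23% of Slate Holdings Ltd.
Chain via Redpoint Manufacturing Inc. (R2): 71% × 62% = 44.02% of Slate Holdings Ltd.
Direct interest in Slate Holdings Ltd: 12%.
Aggregating (R3): 13.23% + 44.02% + 12% = 69.25%.

69.25%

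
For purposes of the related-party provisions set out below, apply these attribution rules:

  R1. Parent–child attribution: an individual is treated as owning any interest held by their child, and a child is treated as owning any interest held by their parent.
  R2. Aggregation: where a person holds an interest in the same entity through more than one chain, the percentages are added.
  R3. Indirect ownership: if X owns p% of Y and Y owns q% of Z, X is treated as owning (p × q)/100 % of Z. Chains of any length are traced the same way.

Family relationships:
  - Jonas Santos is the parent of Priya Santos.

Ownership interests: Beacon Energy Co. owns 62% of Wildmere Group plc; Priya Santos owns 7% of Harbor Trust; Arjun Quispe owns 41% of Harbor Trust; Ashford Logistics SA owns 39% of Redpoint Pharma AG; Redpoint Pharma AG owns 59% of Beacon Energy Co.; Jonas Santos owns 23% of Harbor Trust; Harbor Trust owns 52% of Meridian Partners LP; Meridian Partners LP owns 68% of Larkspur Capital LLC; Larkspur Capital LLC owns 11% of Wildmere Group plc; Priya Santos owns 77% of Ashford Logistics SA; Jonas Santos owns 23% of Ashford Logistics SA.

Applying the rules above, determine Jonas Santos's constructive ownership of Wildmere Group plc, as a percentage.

By parent–child attribution (R1), Jonas Santos is treated as also owning Priya Santos's interest in Ashford Logistics SA, giving 23% + 77% = 100%.
By parent–child attribution (R1), Jonas Santos is treated as also owning Priya Santos's interest in Harbor Trust, giving 23% + 7% = 30%.
Chain via Ashford Logistics SA → Redpoint Pharma AG → Beacon Energy Co. (R3): 100% × 39% × 59% × 62% = 14.2662% of Wildmere Group plc.
Chain via Harbor Trust → Meridian Partners LP → Larkspur Capital LLC (R3): 30% × 52% × 68% × 11% = 1.16688% of Wildmere Group plc.
Aggregating (R2): 14.2662% + 1.16688% = 15.43308%.

15.43308%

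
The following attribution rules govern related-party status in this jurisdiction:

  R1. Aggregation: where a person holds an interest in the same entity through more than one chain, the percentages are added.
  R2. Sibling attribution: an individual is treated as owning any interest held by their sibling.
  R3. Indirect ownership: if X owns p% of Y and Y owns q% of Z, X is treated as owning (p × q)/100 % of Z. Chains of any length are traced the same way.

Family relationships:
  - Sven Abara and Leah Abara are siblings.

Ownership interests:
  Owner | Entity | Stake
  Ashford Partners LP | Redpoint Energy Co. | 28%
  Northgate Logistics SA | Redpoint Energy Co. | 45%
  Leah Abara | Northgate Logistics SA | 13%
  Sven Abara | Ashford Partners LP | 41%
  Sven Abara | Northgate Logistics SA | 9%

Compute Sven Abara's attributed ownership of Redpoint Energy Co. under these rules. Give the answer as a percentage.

21.38%

By sibling attribution (R2), Sven Abara is treated as also owning Leah Abara's interest in Northgate Logistics SA, giving 9% + 13% = 22%.
Chain via Ashford Partners LP (R3): 41% × 28% = 11.48% of Redpoint Energy Co.
Chain via Northgate Logistics SA (R3): 22% × 45% = 9.9% of Redpoint Energy Co.
Aggregating (R1): 11.48% + 9.9% = 21.38%.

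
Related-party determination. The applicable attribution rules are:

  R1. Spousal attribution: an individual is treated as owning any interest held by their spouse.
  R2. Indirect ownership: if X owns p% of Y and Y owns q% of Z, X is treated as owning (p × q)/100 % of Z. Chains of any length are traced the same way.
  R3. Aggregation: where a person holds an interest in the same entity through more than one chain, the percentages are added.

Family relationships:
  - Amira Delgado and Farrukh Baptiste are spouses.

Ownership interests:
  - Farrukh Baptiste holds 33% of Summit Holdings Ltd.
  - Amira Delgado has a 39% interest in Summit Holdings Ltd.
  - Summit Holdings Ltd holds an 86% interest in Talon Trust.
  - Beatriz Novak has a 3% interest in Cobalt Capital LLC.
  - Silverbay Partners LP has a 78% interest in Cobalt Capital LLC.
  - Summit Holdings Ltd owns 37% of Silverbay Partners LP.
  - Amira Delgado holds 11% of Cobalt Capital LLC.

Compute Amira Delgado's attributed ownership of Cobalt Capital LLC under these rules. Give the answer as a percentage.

31.7792%

By spousal attribution (R1), Amira Delgado is treated as also owning Farrukh Baptiste's interest in Summit Holdings Ltd, giving 39% + 33% = 72%.
Chain via Summit Holdings Ltd → Silverbay Partners LP (R2): 72% × 37% × 78% = 20.7792% of Cobalt Capital LLC.
Direct interest in Cobalt Capital LLC: 11%.
Aggregating (R3): 20.7792% + 11% = 31.7792%.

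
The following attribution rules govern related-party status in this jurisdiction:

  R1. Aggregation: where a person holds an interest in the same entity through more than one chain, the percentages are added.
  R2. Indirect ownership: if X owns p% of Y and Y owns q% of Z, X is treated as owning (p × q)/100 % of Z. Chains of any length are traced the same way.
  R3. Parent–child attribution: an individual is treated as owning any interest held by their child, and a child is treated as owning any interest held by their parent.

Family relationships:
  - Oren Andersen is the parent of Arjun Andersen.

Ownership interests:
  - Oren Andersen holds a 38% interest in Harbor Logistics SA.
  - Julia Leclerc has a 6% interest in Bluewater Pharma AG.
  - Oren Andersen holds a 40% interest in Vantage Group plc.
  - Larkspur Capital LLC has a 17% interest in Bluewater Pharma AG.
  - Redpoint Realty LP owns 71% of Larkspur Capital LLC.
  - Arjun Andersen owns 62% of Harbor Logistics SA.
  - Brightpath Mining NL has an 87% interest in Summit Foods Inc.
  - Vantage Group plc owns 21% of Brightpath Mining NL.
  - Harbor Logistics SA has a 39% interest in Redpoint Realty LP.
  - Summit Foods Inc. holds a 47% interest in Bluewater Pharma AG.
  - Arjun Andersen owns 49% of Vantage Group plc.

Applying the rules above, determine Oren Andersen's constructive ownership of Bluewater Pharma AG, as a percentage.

By parent–child attribution (R3), Oren Andersen is treated as also owning Arjun Andersen's interest in Harbor Logistics SA, giving 38% + 62% = 100%.
By parent–child attribution (R3), Oren Andersen is treated as also owning Arjun Andersen's interest in Vantage Group plc, giving 40% + 49% = 89%.
Chain via Harbor Logistics SA → Redpoint Realty LP → Larkspur Capital LLC (R2): 100% × 39% × 71% × 17% = 4.7073% of Bluewater Pharma AG.
Chain via Vantage Group plc → Brightpath Mining NL → Summit Foods Inc. (R2): 89% × 21% × 87% × 47% = 7.642341% of Bluewater Pharma AG.
Aggregating (R1): 4.7073% + 7.642341% = 12.349641%.

12.349641%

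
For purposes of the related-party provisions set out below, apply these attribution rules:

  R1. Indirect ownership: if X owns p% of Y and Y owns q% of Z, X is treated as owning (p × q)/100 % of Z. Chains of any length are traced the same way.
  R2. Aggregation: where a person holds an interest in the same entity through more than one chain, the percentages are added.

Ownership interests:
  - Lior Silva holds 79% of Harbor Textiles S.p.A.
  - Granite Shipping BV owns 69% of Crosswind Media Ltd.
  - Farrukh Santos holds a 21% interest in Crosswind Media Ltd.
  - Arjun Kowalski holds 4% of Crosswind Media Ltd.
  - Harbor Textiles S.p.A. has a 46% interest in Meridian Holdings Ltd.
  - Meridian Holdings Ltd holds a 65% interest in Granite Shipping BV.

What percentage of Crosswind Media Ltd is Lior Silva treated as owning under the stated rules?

16.29849%

Chain via Harbor Textiles S.p.A. → Meridian Holdings Ltd → Granite Shipping BV (R1): 79% × 46% × 65% × 69% = 16.29849% of Crosswind Media Ltd.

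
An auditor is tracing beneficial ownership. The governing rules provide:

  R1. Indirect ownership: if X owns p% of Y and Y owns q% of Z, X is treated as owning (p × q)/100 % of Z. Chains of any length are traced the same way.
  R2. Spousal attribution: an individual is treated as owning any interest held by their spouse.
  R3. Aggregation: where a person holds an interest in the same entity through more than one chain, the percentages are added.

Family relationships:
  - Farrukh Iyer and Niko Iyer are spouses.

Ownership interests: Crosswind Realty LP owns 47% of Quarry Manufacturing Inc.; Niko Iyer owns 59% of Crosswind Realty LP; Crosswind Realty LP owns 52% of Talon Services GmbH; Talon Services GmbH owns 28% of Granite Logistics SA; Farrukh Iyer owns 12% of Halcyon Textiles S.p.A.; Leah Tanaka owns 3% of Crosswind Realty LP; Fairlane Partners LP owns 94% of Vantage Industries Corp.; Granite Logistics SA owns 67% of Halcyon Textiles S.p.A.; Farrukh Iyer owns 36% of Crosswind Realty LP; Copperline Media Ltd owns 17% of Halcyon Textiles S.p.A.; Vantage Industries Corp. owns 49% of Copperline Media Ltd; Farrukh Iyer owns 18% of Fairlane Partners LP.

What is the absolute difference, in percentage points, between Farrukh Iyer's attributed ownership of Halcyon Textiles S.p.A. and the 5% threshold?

By spousal attribution (R2), Farrukh Iyer is treated as also owning Niko Iyer's interest in Crosswind Realty LP, giving 36% + 59% = 95%.
Chain via Crosswind Realty LP → Talon Services GmbH → Granite Logistics SA (R1): 95% × 52% × 28% × 67% = 9.26744% of Halcyon Textiles S.p.A.
Chain via Fairlane Partners LP → Vantage Industries Corp. → Copperline Media Ltd (R1): 18% × 94% × 49% × 17% = 1.409436% of Halcyon Textiles S.p.A.
Direct interest in Halcyon Textiles S.p.A: 12%.
Aggregating (R3): 9.26744% + 1.409436% + 12% = 22.676876%.
22.676876% exceeds the 5% threshold by 17.676876 percentage points.

17.676876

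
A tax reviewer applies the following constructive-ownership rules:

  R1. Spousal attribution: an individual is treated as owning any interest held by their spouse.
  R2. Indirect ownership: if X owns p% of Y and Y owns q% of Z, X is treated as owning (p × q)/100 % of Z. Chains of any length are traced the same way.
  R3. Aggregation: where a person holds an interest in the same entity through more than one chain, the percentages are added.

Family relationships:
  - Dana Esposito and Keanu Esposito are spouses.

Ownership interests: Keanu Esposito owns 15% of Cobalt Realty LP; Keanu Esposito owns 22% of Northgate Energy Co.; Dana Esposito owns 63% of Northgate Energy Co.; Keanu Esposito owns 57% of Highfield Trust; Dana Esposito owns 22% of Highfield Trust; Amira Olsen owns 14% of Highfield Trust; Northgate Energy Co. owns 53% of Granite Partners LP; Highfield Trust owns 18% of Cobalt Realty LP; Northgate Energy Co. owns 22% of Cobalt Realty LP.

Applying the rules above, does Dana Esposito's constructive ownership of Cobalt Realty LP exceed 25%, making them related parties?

Yes

By spousal attribution (R1), Dana Esposito is treated as also owning Keanu Esposito's interest in Northgate Energy Co, giving 63% + 22% = 85%.
By spousal attribution (R1), Dana Esposito is treated as also owning Keanu Esposito's interest in Highfield Trust, giving 22% + 57% = 79%.
By spousal attribution (R1), Dana Esposito is treated as owning Keanu Esposito's 15% interest in Cobalt Realty LP.
Chain via Northgate Energy Co. (R2): 85% × 22% = 18.7% of Cobalt Realty LP.
Chain via Highfield Trust (R2): 79% × 18% = 14.22% of Cobalt Realty LP.
Direct interest in Cobalt Realty LP: 15%.
Aggregating (R3): 18.7% + 14.22% + 15% = 47.92%.
47.92% exceeds the 25% threshold, so Dana is a related party to Cobalt Realty LP.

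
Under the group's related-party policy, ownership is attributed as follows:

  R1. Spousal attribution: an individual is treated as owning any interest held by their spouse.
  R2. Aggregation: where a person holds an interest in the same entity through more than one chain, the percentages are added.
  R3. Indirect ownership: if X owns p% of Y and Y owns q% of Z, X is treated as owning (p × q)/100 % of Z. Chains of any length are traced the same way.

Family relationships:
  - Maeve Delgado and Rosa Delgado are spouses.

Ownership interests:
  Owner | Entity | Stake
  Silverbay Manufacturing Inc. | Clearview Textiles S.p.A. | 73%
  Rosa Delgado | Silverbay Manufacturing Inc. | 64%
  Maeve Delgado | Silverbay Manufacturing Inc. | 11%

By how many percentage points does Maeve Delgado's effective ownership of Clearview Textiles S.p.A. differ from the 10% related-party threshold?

By spousal attribution (R1), Maeve Delgado is treated as also owning Rosa Delgado's interest in Silverbay Manufacturing Inc, giving 11% + 64% = 75%.
Chain via Silverbay Manufacturing Inc. (R3): 75% × 73% = 54.75% of Clearview Textiles S.p.A.
54.75% exceeds the 10% threshold by 44.75 percentage points.

44.75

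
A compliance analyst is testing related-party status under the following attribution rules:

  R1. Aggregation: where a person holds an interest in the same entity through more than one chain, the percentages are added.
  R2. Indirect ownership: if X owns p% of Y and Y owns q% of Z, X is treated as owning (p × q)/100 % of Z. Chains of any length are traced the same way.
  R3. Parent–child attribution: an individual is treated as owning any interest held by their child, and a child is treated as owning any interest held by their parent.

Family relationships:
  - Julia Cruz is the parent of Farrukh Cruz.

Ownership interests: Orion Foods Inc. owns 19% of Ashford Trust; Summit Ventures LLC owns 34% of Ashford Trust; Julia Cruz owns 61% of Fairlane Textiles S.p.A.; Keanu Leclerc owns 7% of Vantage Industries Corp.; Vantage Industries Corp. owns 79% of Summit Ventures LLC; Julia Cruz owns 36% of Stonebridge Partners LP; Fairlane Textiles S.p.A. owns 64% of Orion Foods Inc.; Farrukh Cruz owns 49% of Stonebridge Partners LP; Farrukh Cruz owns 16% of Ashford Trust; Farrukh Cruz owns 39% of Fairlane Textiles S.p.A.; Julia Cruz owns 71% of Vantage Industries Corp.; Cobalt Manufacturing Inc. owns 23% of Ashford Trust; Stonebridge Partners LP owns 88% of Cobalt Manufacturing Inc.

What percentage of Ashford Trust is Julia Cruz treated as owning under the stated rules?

By parent–child attribution (R3), Julia Cruz is treated as also owning Farrukh Cruz's interest in Fairlane Textiles S.p.A, giving 61% + 39% = 100%.
By parent–child attribution (R3), Julia Cruz is treated as also owning Farrukh Cruz's interest in Stonebridge Partners LP, giving 36% + 49% = 85%.
By parent–child attribution (R3), Julia Cruz is treated as owning Farrukh Cruz's 16% interest in Ashford Trust.
Chain via Vantage Industries Corp. → Summit Ventures LLC (R2): 71% × 79% × 34% = 19.0706% of Ashford Trust.
Chain via Fairlane Textiles S.p.A. → Orion Foods Inc. (R2): 100% × 64% × 19% = 12.16% of Ashford Trust.
Chain via Stonebridge Partners LP → Cobalt Manufacturing Inc. (R2): 85% × 88% × 23% = 17.204% of Ashford Trust.
Direct interest in Ashford Trust: 16%.
Aggregating (R1): 19.0706% + 12.16% + 17.204% + 16% = 64.4346%.

64.4346%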